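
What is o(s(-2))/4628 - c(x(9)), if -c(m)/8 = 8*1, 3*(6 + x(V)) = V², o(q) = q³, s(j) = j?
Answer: 74046/1157 ≈ 63.998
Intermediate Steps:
x(V) = -6 + V²/3
c(m) = -64
o(s(-2))/4628 - c(x(9)) = (-2)³/4628 - 1*(-64) = -8*1/4628 + 64 = -2/1157 + 64 = 74046/1157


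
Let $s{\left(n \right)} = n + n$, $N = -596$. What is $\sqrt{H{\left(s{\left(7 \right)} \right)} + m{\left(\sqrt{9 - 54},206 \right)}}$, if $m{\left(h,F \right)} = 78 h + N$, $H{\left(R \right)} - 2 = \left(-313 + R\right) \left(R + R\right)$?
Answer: $\sqrt{-8966 + 234 i \sqrt{5}} \approx 2.7618 + 94.729 i$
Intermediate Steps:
$s{\left(n \right)} = 2 n$
$H{\left(R \right)} = 2 + 2 R \left(-313 + R\right)$ ($H{\left(R \right)} = 2 + \left(-313 + R\right) \left(R + R\right) = 2 + \left(-313 + R\right) 2 R = 2 + 2 R \left(-313 + R\right)$)
$m{\left(h,F \right)} = -596 + 78 h$ ($m{\left(h,F \right)} = 78 h - 596 = -596 + 78 h$)
$\sqrt{H{\left(s{\left(7 \right)} \right)} + m{\left(\sqrt{9 - 54},206 \right)}} = \sqrt{\left(2 - 626 \cdot 2 \cdot 7 + 2 \left(2 \cdot 7\right)^{2}\right) - \left(596 - 78 \sqrt{9 - 54}\right)} = \sqrt{\left(2 - 8764 + 2 \cdot 14^{2}\right) - \left(596 - 78 \sqrt{-45}\right)} = \sqrt{\left(2 - 8764 + 2 \cdot 196\right) - \left(596 - 78 \cdot 3 i \sqrt{5}\right)} = \sqrt{\left(2 - 8764 + 392\right) - \left(596 - 234 i \sqrt{5}\right)} = \sqrt{-8370 - \left(596 - 234 i \sqrt{5}\right)} = \sqrt{-8966 + 234 i \sqrt{5}}$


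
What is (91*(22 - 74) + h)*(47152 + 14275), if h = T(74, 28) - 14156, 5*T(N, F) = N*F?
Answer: -5673889136/5 ≈ -1.1348e+9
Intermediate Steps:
T(N, F) = F*N/5 (T(N, F) = (N*F)/5 = (F*N)/5 = F*N/5)
h = -68708/5 (h = (1/5)*28*74 - 14156 = 2072/5 - 14156 = -68708/5 ≈ -13742.)
(91*(22 - 74) + h)*(47152 + 14275) = (91*(22 - 74) - 68708/5)*(47152 + 14275) = (91*(-52) - 68708/5)*61427 = (-4732 - 68708/5)*61427 = -92368/5*61427 = -5673889136/5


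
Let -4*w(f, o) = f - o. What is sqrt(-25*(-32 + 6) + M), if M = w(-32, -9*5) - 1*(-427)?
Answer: sqrt(4295)/2 ≈ 32.768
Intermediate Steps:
w(f, o) = -f/4 + o/4 (w(f, o) = -(f - o)/4 = -f/4 + o/4)
M = 1695/4 (M = (-1/4*(-32) + (-9*5)/4) - 1*(-427) = (8 + (1/4)*(-45)) + 427 = (8 - 45/4) + 427 = -13/4 + 427 = 1695/4 ≈ 423.75)
sqrt(-25*(-32 + 6) + M) = sqrt(-25*(-32 + 6) + 1695/4) = sqrt(-25*(-26) + 1695/4) = sqrt(650 + 1695/4) = sqrt(4295/4) = sqrt(4295)/2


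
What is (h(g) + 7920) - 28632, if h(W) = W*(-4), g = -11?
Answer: -20668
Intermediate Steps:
h(W) = -4*W
(h(g) + 7920) - 28632 = (-4*(-11) + 7920) - 28632 = (44 + 7920) - 28632 = 7964 - 28632 = -20668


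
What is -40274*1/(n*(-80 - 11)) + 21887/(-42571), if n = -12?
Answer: -66861733/1787982 ≈ -37.395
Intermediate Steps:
-40274*1/(n*(-80 - 11)) + 21887/(-42571) = -40274*(-1/(12*(-80 - 11))) + 21887/(-42571) = -40274/((-12*(-91))) + 21887*(-1/42571) = -40274/1092 - 21887/42571 = -40274*1/1092 - 21887/42571 = -1549/42 - 21887/42571 = -66861733/1787982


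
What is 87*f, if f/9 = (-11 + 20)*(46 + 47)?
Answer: 655371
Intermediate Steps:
f = 7533 (f = 9*((-11 + 20)*(46 + 47)) = 9*(9*93) = 9*837 = 7533)
87*f = 87*7533 = 655371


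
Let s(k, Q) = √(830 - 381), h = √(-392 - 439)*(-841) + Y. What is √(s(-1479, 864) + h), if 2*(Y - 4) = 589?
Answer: √(1194 + 4*√449 - 3364*I*√831)/2 ≈ 110.83 - 109.38*I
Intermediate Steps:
Y = 597/2 (Y = 4 + (½)*589 = 4 + 589/2 = 597/2 ≈ 298.50)
h = 597/2 - 841*I*√831 (h = √(-392 - 439)*(-841) + 597/2 = √(-831)*(-841) + 597/2 = (I*√831)*(-841) + 597/2 = -841*I*√831 + 597/2 = 597/2 - 841*I*√831 ≈ 298.5 - 24244.0*I)
s(k, Q) = √449
√(s(-1479, 864) + h) = √(√449 + (597/2 - 841*I*√831)) = √(597/2 + √449 - 841*I*√831)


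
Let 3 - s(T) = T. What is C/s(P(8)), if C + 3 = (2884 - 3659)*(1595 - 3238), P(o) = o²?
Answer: -1273322/61 ≈ -20874.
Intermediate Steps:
s(T) = 3 - T
C = 1273322 (C = -3 + (2884 - 3659)*(1595 - 3238) = -3 - 775*(-1643) = -3 + 1273325 = 1273322)
C/s(P(8)) = 1273322/(3 - 1*8²) = 1273322/(3 - 1*64) = 1273322/(3 - 64) = 1273322/(-61) = 1273322*(-1/61) = -1273322/61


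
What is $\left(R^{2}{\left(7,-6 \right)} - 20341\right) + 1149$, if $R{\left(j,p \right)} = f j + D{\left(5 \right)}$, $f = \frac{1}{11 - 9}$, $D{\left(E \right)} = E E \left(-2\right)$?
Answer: $- \frac{68119}{4} \approx -17030.0$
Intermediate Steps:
$D{\left(E \right)} = - 2 E^{2}$ ($D{\left(E \right)} = E^{2} \left(-2\right) = - 2 E^{2}$)
$f = \frac{1}{2} \approx 0.5$
$R{\left(j,p \right)} = -50 + \frac{j}{2}$ ($R{\left(j,p \right)} = \frac{j}{2} - 2 \cdot 5^{2} = \frac{j}{2} - 50 = -50 + \frac{j}{2}$)
$\left(R^{2}{\left(7,-6 \right)} - 20341\right) + 1149 = \left(\left(-50 + \frac{1}{2} \cdot 7\right)^{2} - 20341\right) + 1149 = \left(\left(-50 + \frac{7}{2}\right)^{2} - 20341\right) + 1149 = \left(\left(- \frac{93}{2}\right)^{2} - 20341\right) + 1149 = \left(\frac{8649}{4} - 20341\right) + 1149 = - \frac{72715}{4} + 1149 = - \frac{68119}{4}$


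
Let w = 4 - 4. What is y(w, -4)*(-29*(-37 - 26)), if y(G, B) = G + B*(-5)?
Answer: 36540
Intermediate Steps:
w = 0
y(G, B) = G - 5*B
y(w, -4)*(-29*(-37 - 26)) = (0 - 5*(-4))*(-29*(-37 - 26)) = (0 + 20)*(-29*(-63)) = 20*1827 = 36540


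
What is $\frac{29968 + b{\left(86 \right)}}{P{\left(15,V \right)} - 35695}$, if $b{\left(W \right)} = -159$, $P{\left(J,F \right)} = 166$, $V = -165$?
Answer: $- \frac{2293}{2733} \approx -0.839$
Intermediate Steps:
$\frac{29968 + b{\left(86 \right)}}{P{\left(15,V \right)} - 35695} = \frac{29968 - 159}{166 - 35695} = \frac{29809}{-35529} = 29809 \left(- \frac{1}{35529}\right) = - \frac{2293}{2733}$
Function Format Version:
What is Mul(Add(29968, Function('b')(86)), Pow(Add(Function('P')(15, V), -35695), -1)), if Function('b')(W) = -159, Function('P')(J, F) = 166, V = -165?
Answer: Rational(-2293, 2733) ≈ -0.83900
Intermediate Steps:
Mul(Add(29968, Function('b')(86)), Pow(Add(Function('P')(15, V), -35695), -1)) = Mul(Add(29968, -159), Pow(Add(166, -35695), -1)) = Mul(29809, Pow(-35529, -1)) = Mul(29809, Rational(-1, 35529)) = Rational(-2293, 2733)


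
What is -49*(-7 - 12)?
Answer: 931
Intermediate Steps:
-49*(-7 - 12) = -49*(-19) = 931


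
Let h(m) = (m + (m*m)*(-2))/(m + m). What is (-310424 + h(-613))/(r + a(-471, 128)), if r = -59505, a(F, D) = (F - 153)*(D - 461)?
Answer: -619621/296574 ≈ -2.0893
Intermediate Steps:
a(F, D) = (-461 + D)*(-153 + F) (a(F, D) = (-153 + F)*(-461 + D) = (-461 + D)*(-153 + F))
h(m) = (m - 2*m²)/(2*m) (h(m) = (m + m²*(-2))/((2*m)) = (m - 2*m²)*(1/(2*m)) = (m - 2*m²)/(2*m))
(-310424 + h(-613))/(r + a(-471, 128)) = (-310424 + (½ - 1*(-613)))/(-59505 + (70533 - 461*(-471) - 153*128 + 128*(-471))) = (-310424 + (½ + 613))/(-59505 + (70533 + 217131 - 19584 - 60288)) = (-310424 + 1227/2)/(-59505 + 207792) = -619621/2/148287 = -619621/2*1/148287 = -619621/296574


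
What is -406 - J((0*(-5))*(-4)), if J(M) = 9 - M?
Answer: -415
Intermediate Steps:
-406 - J((0*(-5))*(-4)) = -406 - (9 - 0*(-5)*(-4)) = -406 - (9 - 0*(-4)) = -406 - (9 - 1*0) = -406 - (9 + 0) = -406 - 1*9 = -406 - 9 = -415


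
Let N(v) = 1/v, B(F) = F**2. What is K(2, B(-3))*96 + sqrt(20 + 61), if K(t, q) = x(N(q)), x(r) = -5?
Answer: -471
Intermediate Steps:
K(t, q) = -5
K(2, B(-3))*96 + sqrt(20 + 61) = -5*96 + sqrt(20 + 61) = -480 + sqrt(81) = -480 + 9 = -471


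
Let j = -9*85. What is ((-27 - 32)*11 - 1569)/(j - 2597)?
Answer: 1109/1681 ≈ 0.65973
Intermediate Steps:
j = -765
((-27 - 32)*11 - 1569)/(j - 2597) = ((-27 - 32)*11 - 1569)/(-765 - 2597) = (-59*11 - 1569)/(-3362) = (-649 - 1569)*(-1/3362) = -2218*(-1/3362) = 1109/1681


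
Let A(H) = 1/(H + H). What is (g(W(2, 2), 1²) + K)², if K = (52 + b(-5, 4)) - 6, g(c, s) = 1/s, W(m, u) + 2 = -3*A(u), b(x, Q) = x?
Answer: 1764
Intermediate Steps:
A(H) = 1/(2*H)
W(m, u) = -2 - 3/(2*u)
K = 41 (K = (52 - 5) - 6 = 47 - 6 = 41)
(g(W(2, 2), 1²) + K)² = (1/(1²) + 41)² = (1/1 + 41)² = (1 + 41)² = 42² = 1764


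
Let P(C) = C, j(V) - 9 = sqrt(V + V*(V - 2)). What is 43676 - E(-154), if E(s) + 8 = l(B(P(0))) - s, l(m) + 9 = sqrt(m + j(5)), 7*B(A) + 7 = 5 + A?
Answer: 43539 - sqrt(427 + 98*sqrt(5))/7 ≈ 43535.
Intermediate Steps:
j(V) = 9 + sqrt(V + V*(-2 + V)) (j(V) = 9 + sqrt(V + V*(V - 2)) = 9 + sqrt(V + V*(-2 + V)))
B(A) = -2/7 + A/7 (B(A) = -1 + (5 + A)/7 = -1 + (5/7 + A/7) = -2/7 + A/7)
l(m) = -9 + sqrt(9 + m + 2*sqrt(5)) (l(m) = -9 + sqrt(m + (9 + sqrt(5*(-1 + 5)))) = -9 + sqrt(m + (9 + sqrt(5*4))) = -9 + sqrt(m + (9 + sqrt(20))) = -9 + sqrt(m + (9 + 2*sqrt(5))) = -9 + sqrt(9 + m + 2*sqrt(5)))
E(s) = -17 + sqrt(61/7 + 2*sqrt(5)) - s (E(s) = -8 + ((-9 + sqrt(9 + (-2/7 + (1/7)*0) + 2*sqrt(5))) - s) = -8 + ((-9 + sqrt(9 + (-2/7 + 0) + 2*sqrt(5))) - s) = -8 + ((-9 + sqrt(9 - 2/7 + 2*sqrt(5))) - s) = -8 + ((-9 + sqrt(61/7 + 2*sqrt(5))) - s) = -8 + (-9 + sqrt(61/7 + 2*sqrt(5)) - s) = -17 + sqrt(61/7 + 2*sqrt(5)) - s)
43676 - E(-154) = 43676 - (-17 - 1*(-154) + sqrt(427 + 98*sqrt(5))/7) = 43676 - (-17 + 154 + sqrt(427 + 98*sqrt(5))/7) = 43676 - (137 + sqrt(427 + 98*sqrt(5))/7) = 43676 + (-137 - sqrt(427 + 98*sqrt(5))/7) = 43539 - sqrt(427 + 98*sqrt(5))/7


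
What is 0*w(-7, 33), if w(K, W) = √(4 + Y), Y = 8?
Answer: 0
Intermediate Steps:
w(K, W) = 2*√3 (w(K, W) = √(4 + 8) = √12 = 2*√3)
0*w(-7, 33) = 0*(2*√3) = 0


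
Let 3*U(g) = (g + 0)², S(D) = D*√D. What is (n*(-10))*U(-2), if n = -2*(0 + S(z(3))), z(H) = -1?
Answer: -80*I/3 ≈ -26.667*I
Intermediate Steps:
S(D) = D^(3/2)
U(g) = g²/3 (U(g) = (g + 0)²/3 = g²/3)
n = 2*I (n = -2*(0 + (-1)^(3/2)) = -2*(0 - I) = -(-2)*I = 2*I ≈ 2.0*I)
(n*(-10))*U(-2) = ((2*I)*(-10))*((⅓)*(-2)²) = (-20*I)*((⅓)*4) = -20*I*(4/3) = -80*I/3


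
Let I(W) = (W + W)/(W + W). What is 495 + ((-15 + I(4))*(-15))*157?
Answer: 33465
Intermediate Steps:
I(W) = 1 (I(W) = (2*W)/((2*W)) = (2*W)*(1/(2*W)) = 1)
495 + ((-15 + I(4))*(-15))*157 = 495 + ((-15 + 1)*(-15))*157 = 495 - 14*(-15)*157 = 495 + 210*157 = 495 + 32970 = 33465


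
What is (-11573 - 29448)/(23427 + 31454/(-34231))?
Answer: -1404189851/801898183 ≈ -1.7511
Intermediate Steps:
(-11573 - 29448)/(23427 + 31454/(-34231)) = -41021/(23427 + 31454*(-1/34231)) = -41021/(23427 - 31454/34231) = -41021/801898183/34231 = -41021*34231/801898183 = -1404189851/801898183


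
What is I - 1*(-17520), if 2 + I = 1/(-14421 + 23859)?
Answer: 165334885/9438 ≈ 17518.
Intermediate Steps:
I = -18875/9438 (I = -2 + 1/(-14421 + 23859) = -2 + 1/9438 = -18875/9438 ≈ -1.9999)
I - 1*(-17520) = -18875/9438 - 1*(-17520) = -18875/9438 + 17520 = 165334885/9438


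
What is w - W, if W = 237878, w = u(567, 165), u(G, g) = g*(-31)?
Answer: -242993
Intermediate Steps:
u(G, g) = -31*g
w = -5115 (w = -31*165 = -5115)
w - W = -5115 - 1*237878 = -5115 - 237878 = -242993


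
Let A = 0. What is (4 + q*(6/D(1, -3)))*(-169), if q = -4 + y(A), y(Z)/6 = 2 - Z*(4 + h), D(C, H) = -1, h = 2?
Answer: 7436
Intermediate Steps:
y(Z) = 12 - 36*Z (y(Z) = 6*(2 - Z*(4 + 2)) = 6*(2 - Z*6) = 6*(2 - 6*Z) = 12 - 36*Z)
q = 8 (q = -4 + (12 - 36*0) = -4 + (12 + 0) = -4 + 12 = 8)
(4 + q*(6/D(1, -3)))*(-169) = (4 + 8*(6/(-1)))*(-169) = (4 + 8*(6*(-1)))*(-169) = (4 + 8*(-6))*(-169) = (4 - 48)*(-169) = -44*(-169) = 7436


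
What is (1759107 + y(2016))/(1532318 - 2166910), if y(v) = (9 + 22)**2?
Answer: -440017/158648 ≈ -2.7735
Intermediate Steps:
y(v) = 961 (y(v) = 31**2 = 961)
(1759107 + y(2016))/(1532318 - 2166910) = (1759107 + 961)/(1532318 - 2166910) = 1760068/(-634592) = 1760068*(-1/634592) = -440017/158648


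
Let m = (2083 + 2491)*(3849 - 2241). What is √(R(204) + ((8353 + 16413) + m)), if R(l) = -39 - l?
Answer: √7379515 ≈ 2716.5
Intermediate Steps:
m = 7354992 (m = 4574*1608 = 7354992)
√(R(204) + ((8353 + 16413) + m)) = √((-39 - 1*204) + ((8353 + 16413) + 7354992)) = √((-39 - 204) + (24766 + 7354992)) = √(-243 + 7379758) = √7379515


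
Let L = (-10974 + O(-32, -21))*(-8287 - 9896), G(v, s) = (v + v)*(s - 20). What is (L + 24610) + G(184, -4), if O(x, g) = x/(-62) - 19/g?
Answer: 43298049915/217 ≈ 1.9953e+8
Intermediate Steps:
G(v, s) = 2*v*(-20 + s) (G(v, s) = (2*v)*(-20 + s) = 2*v*(-20 + s))
O(x, g) = -19/g - x/62 (O(x, g) = x*(-1/62) - 19/g = -x/62 - 19/g = -19/g - x/62)
L = 43294626089/217 (L = (-10974 + (-19/(-21) - 1/62*(-32)))*(-8287 - 9896) = (-10974 + (-19*(-1/21) + 16/31))*(-18183) = (-10974 + (19/21 + 16/31))*(-18183) = (-10974 + 925/651)*(-18183) = -7143149/651*(-18183) = 43294626089/217 ≈ 1.9951e+8)
(L + 24610) + G(184, -4) = (43294626089/217 + 24610) + 2*184*(-20 - 4) = 43299966459/217 + 2*184*(-24) = 43299966459/217 - 8832 = 43298049915/217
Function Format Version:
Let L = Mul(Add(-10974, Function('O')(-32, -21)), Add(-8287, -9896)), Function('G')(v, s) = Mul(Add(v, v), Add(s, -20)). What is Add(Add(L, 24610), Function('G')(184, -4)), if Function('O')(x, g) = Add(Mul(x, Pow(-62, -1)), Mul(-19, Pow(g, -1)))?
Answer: Rational(43298049915, 217) ≈ 1.9953e+8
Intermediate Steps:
Function('G')(v, s) = Mul(2, v, Add(-20, s)) (Function('G')(v, s) = Mul(Mul(2, v), Add(-20, s)) = Mul(2, v, Add(-20, s)))
Function('O')(x, g) = Add(Mul(-19, Pow(g, -1)), Mul(Rational(-1, 62), x)) (Function('O')(x, g) = Add(Mul(x, Rational(-1, 62)), Mul(-19, Pow(g, -1))) = Add(Mul(Rational(-1, 62), x), Mul(-19, Pow(g, -1))) = Add(Mul(-19, Pow(g, -1)), Mul(Rational(-1, 62), x)))
L = Rational(43294626089, 217) (L = Mul(Add(-10974, Add(Mul(-19, Pow(-21, -1)), Mul(Rational(-1, 62), -32))), Add(-8287, -9896)) = Mul(Add(-10974, Add(Mul(-19, Rational(-1, 21)), Rational(16, 31))), -18183) = Mul(Add(-10974, Add(Rational(19, 21), Rational(16, 31))), -18183) = Mul(Add(-10974, Rational(925, 651)), -18183) = Mul(Rational(-7143149, 651), -18183) = Rational(43294626089, 217) ≈ 1.9951e+8)
Add(Add(L, 24610), Function('G')(184, -4)) = Add(Add(Rational(43294626089, 217), 24610), Mul(2, 184, Add(-20, -4))) = Add(Rational(43299966459, 217), Mul(2, 184, -24)) = Add(Rational(43299966459, 217), -8832) = Rational(43298049915, 217)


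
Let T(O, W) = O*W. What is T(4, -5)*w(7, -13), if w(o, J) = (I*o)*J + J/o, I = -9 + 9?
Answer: 260/7 ≈ 37.143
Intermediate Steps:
I = 0
w(o, J) = J/o (w(o, J) = (0*o)*J + J/o = 0*J + J/o = 0 + J/o = J/o)
T(4, -5)*w(7, -13) = (4*(-5))*(-13/7) = -(-260)/7 = -20*(-13/7) = 260/7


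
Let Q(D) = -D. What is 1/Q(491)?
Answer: -1/491 ≈ -0.0020367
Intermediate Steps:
1/Q(491) = 1/(-1*491) = 1/(-491) = -1/491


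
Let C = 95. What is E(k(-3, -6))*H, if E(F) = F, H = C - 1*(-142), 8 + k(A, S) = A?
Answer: -2607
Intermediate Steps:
k(A, S) = -8 + A
H = 237 (H = 95 - 1*(-142) = 95 + 142 = 237)
E(k(-3, -6))*H = (-8 - 3)*237 = -11*237 = -2607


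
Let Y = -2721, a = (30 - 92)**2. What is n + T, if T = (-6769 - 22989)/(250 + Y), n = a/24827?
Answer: 748300390/61347517 ≈ 12.198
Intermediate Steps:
a = 3844 (a = (-62)**2 = 3844)
n = 3844/24827 ≈ 0.15483
T = 29758/2471 (T = (-6769 - 22989)/(250 - 2721) = -29758/(-2471) = -29758*(-1/2471) = 29758/2471 ≈ 12.043)
n + T = 3844/24827 + 29758/2471 = 748300390/61347517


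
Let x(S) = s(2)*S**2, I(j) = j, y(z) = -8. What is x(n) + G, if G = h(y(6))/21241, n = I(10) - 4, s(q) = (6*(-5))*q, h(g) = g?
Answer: -45880568/21241 ≈ -2160.0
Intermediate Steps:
s(q) = -30*q
n = 6 (n = 10 - 4 = 6)
x(S) = -60*S**2 (x(S) = (-30*2)*S**2 = -60*S**2)
G = -8/21241 ≈ -0.00037663
x(n) + G = -60*6**2 - 8/21241 = -60*36 - 8/21241 = -2160 - 8/21241 = -45880568/21241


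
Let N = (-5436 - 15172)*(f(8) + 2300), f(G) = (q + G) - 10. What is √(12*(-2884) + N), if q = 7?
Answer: 4*I*√2971003 ≈ 6894.6*I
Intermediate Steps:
f(G) = -3 + G (f(G) = (7 + G) - 10 = -3 + G)
N = -47501440 (N = (-5436 - 15172)*((-3 + 8) + 2300) = -20608*(5 + 2300) = -20608*2305 = -47501440)
√(12*(-2884) + N) = √(12*(-2884) - 47501440) = √(-34608 - 47501440) = √(-47536048) = 4*I*√2971003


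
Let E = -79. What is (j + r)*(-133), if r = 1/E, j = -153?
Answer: 1607704/79 ≈ 20351.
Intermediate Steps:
r = -1/79 (r = 1/(-79) = -1/79 ≈ -0.012658)
(j + r)*(-133) = (-153 - 1/79)*(-133) = -12088/79*(-133) = 1607704/79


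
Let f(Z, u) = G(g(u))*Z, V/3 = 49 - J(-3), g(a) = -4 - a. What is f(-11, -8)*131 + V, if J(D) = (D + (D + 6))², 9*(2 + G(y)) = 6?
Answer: 6205/3 ≈ 2068.3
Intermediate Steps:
G(y) = -4/3 (G(y) = -2 + (⅑)*6 = -2 + ⅔ = -4/3)
J(D) = (6 + 2*D)² (J(D) = (D + (6 + D))² = (6 + 2*D)²)
V = 147 (V = 3*(49 - 4*(3 - 3)²) = 3*(49 - 4*0²) = 3*(49 - 4*0) = 3*(49 - 1*0) = 3*(49 + 0) = 3*49 = 147)
f(Z, u) = -4*Z/3
f(-11, -8)*131 + V = -4/3*(-11)*131 + 147 = (44/3)*131 + 147 = 5764/3 + 147 = 6205/3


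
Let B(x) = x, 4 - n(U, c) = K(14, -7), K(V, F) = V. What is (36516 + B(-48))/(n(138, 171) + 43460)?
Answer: 18234/21725 ≈ 0.83931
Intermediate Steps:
n(U, c) = -10 (n(U, c) = 4 - 1*14 = 4 - 14 = -10)
(36516 + B(-48))/(n(138, 171) + 43460) = (36516 - 48)/(-10 + 43460) = 36468/43450 = 36468*(1/43450) = 18234/21725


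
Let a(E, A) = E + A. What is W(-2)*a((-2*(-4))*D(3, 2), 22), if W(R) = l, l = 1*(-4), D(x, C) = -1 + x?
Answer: -152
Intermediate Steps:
l = -4
a(E, A) = A + E
W(R) = -4
W(-2)*a((-2*(-4))*D(3, 2), 22) = -4*(22 + (-2*(-4))*(-1 + 3)) = -4*(22 + 8*2) = -4*(22 + 16) = -4*38 = -152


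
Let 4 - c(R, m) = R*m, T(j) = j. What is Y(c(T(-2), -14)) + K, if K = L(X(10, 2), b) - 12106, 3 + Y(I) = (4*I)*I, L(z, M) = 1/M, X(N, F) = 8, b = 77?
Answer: -754984/77 ≈ -9805.0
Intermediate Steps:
c(R, m) = 4 - R*m
Y(I) = -3 + 4*I² (Y(I) = -3 + (4*I)*I = -3 + 4*I²)
K = -932161/77 (K = 1/77 - 12106 = -932161/77 ≈ -12106.)
Y(c(T(-2), -14)) + K = (-3 + 4*(4 - 1*(-2)*(-14))²) - 932161/77 = (-3 + 4*(4 - 28)²) - 932161/77 = (-3 + 4*(-24)²) - 932161/77 = (-3 + 4*576) - 932161/77 = (-3 + 2304) - 932161/77 = 2301 - 932161/77 = -754984/77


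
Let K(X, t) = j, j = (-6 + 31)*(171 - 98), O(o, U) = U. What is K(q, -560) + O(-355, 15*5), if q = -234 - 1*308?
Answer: 1900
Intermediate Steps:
q = -542 (q = -234 - 308 = -542)
j = 1825 (j = 25*73 = 1825)
K(X, t) = 1825
K(q, -560) + O(-355, 15*5) = 1825 + 15*5 = 1825 + 75 = 1900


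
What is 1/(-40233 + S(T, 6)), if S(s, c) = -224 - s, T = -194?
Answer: -1/40263 ≈ -2.4837e-5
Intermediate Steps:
1/(-40233 + S(T, 6)) = 1/(-40233 + (-224 - 1*(-194))) = 1/(-40233 + (-224 + 194)) = 1/(-40233 - 30) = 1/(-40263) = -1/40263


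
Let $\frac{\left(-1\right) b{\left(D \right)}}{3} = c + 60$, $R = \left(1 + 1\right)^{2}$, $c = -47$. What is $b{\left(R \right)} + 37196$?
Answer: $37157$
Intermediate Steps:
$R = 4$ ($R = 2^{2} = 4$)
$b{\left(D \right)} = -39$ ($b{\left(D \right)} = - 3 \left(-47 + 60\right) = \left(-3\right) 13 = -39$)
$b{\left(R \right)} + 37196 = -39 + 37196 = 37157$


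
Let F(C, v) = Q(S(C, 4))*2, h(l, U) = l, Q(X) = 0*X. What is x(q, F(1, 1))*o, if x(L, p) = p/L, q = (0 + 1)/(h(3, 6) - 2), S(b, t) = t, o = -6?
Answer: 0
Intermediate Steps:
Q(X) = 0
F(C, v) = 0 (F(C, v) = 0*2 = 0)
q = 1 (q = (0 + 1)/(3 - 2) = 1/1 = 1*1 = 1)
x(q, F(1, 1))*o = (0/1)*(-6) = (0*1)*(-6) = 0*(-6) = 0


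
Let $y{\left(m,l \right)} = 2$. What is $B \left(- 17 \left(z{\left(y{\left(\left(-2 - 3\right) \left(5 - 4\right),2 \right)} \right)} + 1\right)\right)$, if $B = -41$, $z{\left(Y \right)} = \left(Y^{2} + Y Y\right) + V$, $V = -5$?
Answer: $2788$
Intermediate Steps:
$z{\left(Y \right)} = -5 + 2 Y^{2}$ ($z{\left(Y \right)} = \left(Y^{2} + Y Y\right) - 5 = \left(Y^{2} + Y^{2}\right) - 5 = 2 Y^{2} - 5 = -5 + 2 Y^{2}$)
$B \left(- 17 \left(z{\left(y{\left(\left(-2 - 3\right) \left(5 - 4\right),2 \right)} \right)} + 1\right)\right) = - 41 \left(- 17 \left(\left(-5 + 2 \cdot 2^{2}\right) + 1\right)\right) = - 41 \left(- 17 \left(\left(-5 + 2 \cdot 4\right) + 1\right)\right) = - 41 \left(- 17 \left(\left(-5 + 8\right) + 1\right)\right) = - 41 \left(- 17 \left(3 + 1\right)\right) = - 41 \left(\left(-17\right) 4\right) = \left(-41\right) \left(-68\right) = 2788$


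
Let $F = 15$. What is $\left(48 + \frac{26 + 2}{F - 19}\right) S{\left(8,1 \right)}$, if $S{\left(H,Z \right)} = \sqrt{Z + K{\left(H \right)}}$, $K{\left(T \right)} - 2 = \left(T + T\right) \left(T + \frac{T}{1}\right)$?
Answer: $41 \sqrt{259} \approx 659.83$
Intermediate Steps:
$K{\left(T \right)} = 2 + 4 T^{2}$ ($K{\left(T \right)} = 2 + \left(T + T\right) \left(T + \frac{T}{1}\right) = 2 + 2 T \left(T + T 1\right) = 2 + 2 T \left(T + T\right) = 2 + 2 T 2 T = 2 + 4 T^{2}$)
$S{\left(H,Z \right)} = \sqrt{2 + Z + 4 H^{2}}$ ($S{\left(H,Z \right)} = \sqrt{Z + \left(2 + 4 H^{2}\right)} = \sqrt{2 + Z + 4 H^{2}}$)
$\left(48 + \frac{26 + 2}{F - 19}\right) S{\left(8,1 \right)} = \left(48 + \frac{26 + 2}{15 - 19}\right) \sqrt{2 + 1 + 4 \cdot 8^{2}} = \left(48 + \frac{28}{-4}\right) \sqrt{2 + 1 + 4 \cdot 64} = \left(48 + 28 \left(- \frac{1}{4}\right)\right) \sqrt{2 + 1 + 256} = \left(48 - 7\right) \sqrt{259} = 41 \sqrt{259}$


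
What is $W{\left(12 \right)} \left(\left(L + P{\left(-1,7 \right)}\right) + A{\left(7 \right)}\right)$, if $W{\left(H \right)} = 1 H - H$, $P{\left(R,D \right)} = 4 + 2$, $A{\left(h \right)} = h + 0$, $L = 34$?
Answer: $0$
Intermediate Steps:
$A{\left(h \right)} = h$
$P{\left(R,D \right)} = 6$
$W{\left(H \right)} = 0$ ($W{\left(H \right)} = H - H = 0$)
$W{\left(12 \right)} \left(\left(L + P{\left(-1,7 \right)}\right) + A{\left(7 \right)}\right) = 0 \left(\left(34 + 6\right) + 7\right) = 0 \left(40 + 7\right) = 0 \cdot 47 = 0$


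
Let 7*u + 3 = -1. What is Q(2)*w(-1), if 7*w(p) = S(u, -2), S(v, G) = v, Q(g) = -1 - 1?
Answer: 8/49 ≈ 0.16327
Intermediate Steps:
u = -4/7 (u = -3/7 + (⅐)*(-1) = -3/7 - ⅐ = -4/7 ≈ -0.57143)
Q(g) = -2
w(p) = -4/49 (w(p) = (⅐)*(-4/7) = -4/49)
Q(2)*w(-1) = -2*(-4/49) = 8/49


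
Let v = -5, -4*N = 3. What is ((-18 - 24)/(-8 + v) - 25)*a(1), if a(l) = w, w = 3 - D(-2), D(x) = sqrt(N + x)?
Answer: -849/13 + 283*I*sqrt(11)/26 ≈ -65.308 + 36.1*I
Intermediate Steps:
N = -3/4 (N = -1/4*3 = -3/4 ≈ -0.75000)
D(x) = sqrt(-3/4 + x)
w = 3 - I*sqrt(11)/2 (w = 3 - sqrt(-3 + 4*(-2))/2 = 3 - sqrt(-3 - 8)/2 = 3 - sqrt(-11)/2 = 3 - I*sqrt(11)/2 ≈ 3.0 - 1.6583*I)
a(l) = 3 - I*sqrt(11)/2
((-18 - 24)/(-8 + v) - 25)*a(1) = ((-18 - 24)/(-8 - 5) - 25)*(3 - I*sqrt(11)/2) = (-42/(-13) - 25)*(3 - I*sqrt(11)/2) = (-42*(-1/13) - 25)*(3 - I*sqrt(11)/2) = (42/13 - 25)*(3 - I*sqrt(11)/2) = -283*(3 - I*sqrt(11)/2)/13 = -849/13 + 283*I*sqrt(11)/26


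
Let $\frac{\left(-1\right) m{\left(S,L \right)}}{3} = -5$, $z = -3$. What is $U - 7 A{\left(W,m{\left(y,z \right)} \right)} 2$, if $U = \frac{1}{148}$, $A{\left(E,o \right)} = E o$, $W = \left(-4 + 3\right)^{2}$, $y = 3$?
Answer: $- \frac{31079}{148} \approx -209.99$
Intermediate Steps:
$m{\left(S,L \right)} = 15$ ($m{\left(S,L \right)} = \left(-3\right) \left(-5\right) = 15$)
$W = 1$ ($W = \left(-1\right)^{2} = 1$)
$U = \frac{1}{148} \approx 0.0067568$
$U - 7 A{\left(W,m{\left(y,z \right)} \right)} 2 = \frac{1}{148} - 7 \cdot 1 \cdot 15 \cdot 2 = \frac{1}{148} - 7 \cdot 15 \cdot 2 = \frac{1}{148} - 105 \cdot 2 = \frac{1}{148} - 210 = - \frac{31079}{148}$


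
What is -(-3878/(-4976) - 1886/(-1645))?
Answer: -7882023/4092760 ≈ -1.9258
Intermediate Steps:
-(-3878/(-4976) - 1886/(-1645)) = -(-3878*(-1/4976) - 1886*(-1/1645)) = -(1939/2488 + 1886/1645) = -1*7882023/4092760 = -7882023/4092760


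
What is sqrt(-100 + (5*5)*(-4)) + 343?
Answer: 343 + 10*I*sqrt(2) ≈ 343.0 + 14.142*I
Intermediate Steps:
sqrt(-100 + (5*5)*(-4)) + 343 = sqrt(-100 + 25*(-4)) + 343 = sqrt(-100 - 100) + 343 = sqrt(-200) + 343 = 10*I*sqrt(2) + 343 = 343 + 10*I*sqrt(2)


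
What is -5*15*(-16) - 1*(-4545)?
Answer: 5745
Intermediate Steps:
-5*15*(-16) - 1*(-4545) = -75*(-16) + 4545 = 1200 + 4545 = 5745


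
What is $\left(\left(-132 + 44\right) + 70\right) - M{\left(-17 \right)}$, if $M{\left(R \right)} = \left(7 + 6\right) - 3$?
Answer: $-28$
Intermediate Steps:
$M{\left(R \right)} = 10$ ($M{\left(R \right)} = 13 - 3 = 10$)
$\left(\left(-132 + 44\right) + 70\right) - M{\left(-17 \right)} = \left(\left(-132 + 44\right) + 70\right) - 10 = \left(-88 + 70\right) - 10 = -18 - 10 = -28$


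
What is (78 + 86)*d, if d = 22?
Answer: 3608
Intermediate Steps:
(78 + 86)*d = (78 + 86)*22 = 164*22 = 3608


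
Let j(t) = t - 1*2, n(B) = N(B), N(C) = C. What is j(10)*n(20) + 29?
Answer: 189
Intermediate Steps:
n(B) = B
j(t) = -2 + t (j(t) = t - 2 = -2 + t)
j(10)*n(20) + 29 = (-2 + 10)*20 + 29 = 8*20 + 29 = 160 + 29 = 189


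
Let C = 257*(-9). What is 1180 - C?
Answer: 3493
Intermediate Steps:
C = -2313
1180 - C = 1180 - 1*(-2313) = 1180 + 2313 = 3493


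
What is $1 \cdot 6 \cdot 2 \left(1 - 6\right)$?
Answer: $-60$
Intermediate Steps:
$1 \cdot 6 \cdot 2 \left(1 - 6\right) = 6 \cdot 2 \left(1 - 6\right) = 12 \left(1 - 6\right) = 12 \left(-5\right) = -60$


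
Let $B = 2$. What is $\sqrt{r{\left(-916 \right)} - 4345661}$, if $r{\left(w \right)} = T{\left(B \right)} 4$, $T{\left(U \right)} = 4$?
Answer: $i \sqrt{4345645} \approx 2084.6 i$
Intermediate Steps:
$r{\left(w \right)} = 16$ ($r{\left(w \right)} = 4 \cdot 4 = 16$)
$\sqrt{r{\left(-916 \right)} - 4345661} = \sqrt{16 - 4345661} = \sqrt{-4345645} = i \sqrt{4345645}$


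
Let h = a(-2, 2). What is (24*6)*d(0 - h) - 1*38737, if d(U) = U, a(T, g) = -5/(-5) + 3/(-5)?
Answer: -193973/5 ≈ -38795.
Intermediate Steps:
a(T, g) = 2/5 (a(T, g) = -5*(-1/5) + 3*(-1/5) = 1 - 3/5 = 2/5)
h = 2/5 ≈ 0.40000
(24*6)*d(0 - h) - 1*38737 = (24*6)*(0 - 1*2/5) - 1*38737 = 144*(0 - 2/5) - 38737 = 144*(-2/5) - 38737 = -288/5 - 38737 = -193973/5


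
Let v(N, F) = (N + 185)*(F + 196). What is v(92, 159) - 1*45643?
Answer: 52692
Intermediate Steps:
v(N, F) = (185 + N)*(196 + F)
v(92, 159) - 1*45643 = (36260 + 185*159 + 196*92 + 159*92) - 1*45643 = (36260 + 29415 + 18032 + 14628) - 45643 = 98335 - 45643 = 52692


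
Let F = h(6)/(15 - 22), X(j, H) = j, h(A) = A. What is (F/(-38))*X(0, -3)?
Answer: 0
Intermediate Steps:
F = -6/7 (F = 6/(15 - 22) = 6/(-7) = 6*(-1/7) = -6/7 ≈ -0.85714)
(F/(-38))*X(0, -3) = (-6/7/(-38))*0 = -1/38*(-6/7)*0 = (3/133)*0 = 0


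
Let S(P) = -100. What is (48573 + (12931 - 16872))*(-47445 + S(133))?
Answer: -2122028440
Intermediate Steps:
(48573 + (12931 - 16872))*(-47445 + S(133)) = (48573 + (12931 - 16872))*(-47445 - 100) = (48573 - 3941)*(-47545) = 44632*(-47545) = -2122028440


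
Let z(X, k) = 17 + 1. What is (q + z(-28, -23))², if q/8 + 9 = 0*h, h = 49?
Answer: 2916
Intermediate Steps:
z(X, k) = 18
q = -72 (q = -72 + 8*(0*49) = -72 + 8*0 = -72 + 0 = -72)
(q + z(-28, -23))² = (-72 + 18)² = (-54)² = 2916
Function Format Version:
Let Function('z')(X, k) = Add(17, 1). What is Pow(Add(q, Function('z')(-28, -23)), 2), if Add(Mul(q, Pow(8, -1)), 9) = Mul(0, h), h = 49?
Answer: 2916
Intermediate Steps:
Function('z')(X, k) = 18
q = -72 (q = Add(-72, Mul(8, Mul(0, 49))) = Add(-72, Mul(8, 0)) = Add(-72, 0) = -72)
Pow(Add(q, Function('z')(-28, -23)), 2) = Pow(Add(-72, 18), 2) = Pow(-54, 2) = 2916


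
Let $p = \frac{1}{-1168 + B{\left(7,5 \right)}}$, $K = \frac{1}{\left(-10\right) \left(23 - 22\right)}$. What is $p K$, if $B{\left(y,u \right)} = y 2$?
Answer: $\frac{1}{11540} \approx 8.6655 \cdot 10^{-5}$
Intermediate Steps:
$B{\left(y,u \right)} = 2 y$
$K = - \frac{1}{10}$ ($K = \frac{1}{\left(-10\right) 1} = \frac{1}{-10} = - \frac{1}{10} \approx -0.1$)
$p = - \frac{1}{1154}$ ($p = \frac{1}{-1168 + 2 \cdot 7} = \frac{1}{-1168 + 14} = \frac{1}{-1154} = - \frac{1}{1154} \approx -0.00086655$)
$p K = \left(- \frac{1}{1154}\right) \left(- \frac{1}{10}\right) = \frac{1}{11540}$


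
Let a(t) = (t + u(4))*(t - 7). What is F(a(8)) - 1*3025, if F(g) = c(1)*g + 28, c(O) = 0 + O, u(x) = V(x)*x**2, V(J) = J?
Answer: -2925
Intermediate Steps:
u(x) = x**3 (u(x) = x*x**2 = x**3)
c(O) = O
a(t) = (-7 + t)*(64 + t) (a(t) = (t + 4**3)*(t - 7) = (t + 64)*(-7 + t) = (64 + t)*(-7 + t) = (-7 + t)*(64 + t))
F(g) = 28 + g (F(g) = 1*g + 28 = g + 28 = 28 + g)
F(a(8)) - 1*3025 = (28 + (-448 + 8**2 + 57*8)) - 1*3025 = (28 + (-448 + 64 + 456)) - 3025 = (28 + 72) - 3025 = 100 - 3025 = -2925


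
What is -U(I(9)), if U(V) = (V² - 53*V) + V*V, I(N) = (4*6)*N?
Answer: -81864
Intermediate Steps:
I(N) = 24*N
U(V) = -53*V + 2*V² (U(V) = (V² - 53*V) + V² = -53*V + 2*V²)
-U(I(9)) = -24*9*(-53 + 2*(24*9)) = -216*(-53 + 2*216) = -216*(-53 + 432) = -216*379 = -1*81864 = -81864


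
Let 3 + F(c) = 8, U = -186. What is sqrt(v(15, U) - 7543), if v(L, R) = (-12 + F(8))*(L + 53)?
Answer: 27*I*sqrt(11) ≈ 89.549*I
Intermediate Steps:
F(c) = 5 (F(c) = -3 + 8 = 5)
v(L, R) = -371 - 7*L (v(L, R) = (-12 + 5)*(L + 53) = -7*(53 + L) = -371 - 7*L)
sqrt(v(15, U) - 7543) = sqrt((-371 - 7*15) - 7543) = sqrt((-371 - 105) - 7543) = sqrt(-476 - 7543) = sqrt(-8019) = 27*I*sqrt(11)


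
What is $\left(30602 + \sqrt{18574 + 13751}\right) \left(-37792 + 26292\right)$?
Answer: $-351923000 - 57500 \sqrt{1293} \approx -3.5399 \cdot 10^{8}$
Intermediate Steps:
$\left(30602 + \sqrt{18574 + 13751}\right) \left(-37792 + 26292\right) = \left(30602 + \sqrt{32325}\right) \left(-11500\right) = \left(30602 + 5 \sqrt{1293}\right) \left(-11500\right) = -351923000 - 57500 \sqrt{1293}$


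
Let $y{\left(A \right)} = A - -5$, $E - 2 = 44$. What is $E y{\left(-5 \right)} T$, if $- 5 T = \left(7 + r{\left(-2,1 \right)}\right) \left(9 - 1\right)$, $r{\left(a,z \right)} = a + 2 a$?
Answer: $0$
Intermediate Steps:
$E = 46$ ($E = 2 + 44 = 46$)
$r{\left(a,z \right)} = 3 a$
$T = - \frac{8}{5}$ ($T = - \frac{\left(7 + 3 \left(-2\right)\right) \left(9 - 1\right)}{5} = - \frac{\left(7 - 6\right) 8}{5} = - \frac{1 \cdot 8}{5} = \left(- \frac{1}{5}\right) 8 = - \frac{8}{5} \approx -1.6$)
$y{\left(A \right)} = 5 + A$ ($y{\left(A \right)} = A + 5 = 5 + A$)
$E y{\left(-5 \right)} T = 46 \left(5 - 5\right) \left(- \frac{8}{5}\right) = 46 \cdot 0 \left(- \frac{8}{5}\right) = 0 \left(- \frac{8}{5}\right) = 0$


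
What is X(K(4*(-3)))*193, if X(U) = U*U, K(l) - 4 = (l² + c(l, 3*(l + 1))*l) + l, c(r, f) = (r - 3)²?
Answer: 1268800528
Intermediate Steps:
c(r, f) = (-3 + r)²
K(l) = 4 + l + l² + l*(-3 + l)² (K(l) = 4 + ((l² + (-3 + l)²*l) + l) = 4 + ((l² + l*(-3 + l)²) + l) = 4 + (l + l² + l*(-3 + l)²) = 4 + l + l² + l*(-3 + l)²)
X(U) = U²
X(K(4*(-3)))*193 = (4 + 4*(-3) + (4*(-3))² + (4*(-3))*(-3 + 4*(-3))²)²*193 = (4 - 12 + (-12)² - 12*(-3 - 12)²)²*193 = (4 - 12 + 144 - 12*(-15)²)²*193 = (4 - 12 + 144 - 12*225)²*193 = (4 - 12 + 144 - 2700)²*193 = (-2564)²*193 = 6574096*193 = 1268800528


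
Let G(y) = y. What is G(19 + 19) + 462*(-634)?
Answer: -292870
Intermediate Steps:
G(19 + 19) + 462*(-634) = (19 + 19) + 462*(-634) = 38 - 292908 = -292870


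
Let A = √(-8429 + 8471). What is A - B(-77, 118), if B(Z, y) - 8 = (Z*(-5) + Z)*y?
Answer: -36352 + √42 ≈ -36346.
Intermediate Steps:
B(Z, y) = 8 - 4*Z*y (B(Z, y) = 8 + (Z*(-5) + Z)*y = 8 + (-5*Z + Z)*y = 8 + (-4*Z)*y = 8 - 4*Z*y)
A = √42 ≈ 6.4807
A - B(-77, 118) = √42 - (8 - 4*(-77)*118) = √42 - (8 + 36344) = √42 - 1*36352 = √42 - 36352 = -36352 + √42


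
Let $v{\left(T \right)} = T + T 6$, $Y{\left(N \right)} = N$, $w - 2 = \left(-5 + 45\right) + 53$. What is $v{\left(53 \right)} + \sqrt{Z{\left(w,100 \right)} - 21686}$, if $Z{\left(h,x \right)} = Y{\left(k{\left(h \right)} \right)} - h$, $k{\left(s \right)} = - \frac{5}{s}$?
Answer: $371 + \frac{4 i \sqrt{491435}}{19} \approx 371.0 + 147.58 i$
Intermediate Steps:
$w = 95$ ($w = 2 + \left(\left(-5 + 45\right) + 53\right) = 2 + \left(40 + 53\right) = 2 + 93 = 95$)
$Z{\left(h,x \right)} = - h - \frac{5}{h}$ ($Z{\left(h,x \right)} = - \frac{5}{h} - h = - h - \frac{5}{h}$)
$v{\left(T \right)} = 7 T$ ($v{\left(T \right)} = T + 6 T = 7 T$)
$v{\left(53 \right)} + \sqrt{Z{\left(w,100 \right)} - 21686} = 7 \cdot 53 + \sqrt{\left(\left(-1\right) 95 - \frac{5}{95}\right) - 21686} = 371 + \sqrt{\left(-95 - \frac{1}{19}\right) - 21686} = 371 + \sqrt{- \frac{1806}{19} - 21686} = 371 + \sqrt{- \frac{413840}{19}} = 371 + \frac{4 i \sqrt{491435}}{19}$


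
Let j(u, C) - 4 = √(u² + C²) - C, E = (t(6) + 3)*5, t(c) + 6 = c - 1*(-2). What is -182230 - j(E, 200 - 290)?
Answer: -182324 - 5*√349 ≈ -1.8242e+5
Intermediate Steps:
t(c) = -4 + c (t(c) = -6 + (c - 1*(-2)) = -6 + (c + 2) = -6 + (2 + c) = -4 + c)
E = 25 (E = ((-4 + 6) + 3)*5 = (2 + 3)*5 = 5*5 = 25)
j(u, C) = 4 + √(C² + u²) - C (j(u, C) = 4 + (√(u² + C²) - C) = 4 + (√(C² + u²) - C) = 4 + √(C² + u²) - C)
-182230 - j(E, 200 - 290) = -182230 - (4 + √((200 - 290)² + 25²) - (200 - 290)) = -182230 - (4 + √((-90)² + 625) - 1*(-90)) = -182230 - (4 + √(8100 + 625) + 90) = -182230 - (4 + √8725 + 90) = -182230 - (4 + 5*√349 + 90) = -182230 - (94 + 5*√349) = -182230 + (-94 - 5*√349) = -182324 - 5*√349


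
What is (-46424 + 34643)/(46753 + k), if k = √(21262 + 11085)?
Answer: -26228433/104086222 + 561*√32347/104086222 ≈ -0.25102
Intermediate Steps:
k = √32347 ≈ 179.85
(-46424 + 34643)/(46753 + k) = (-46424 + 34643)/(46753 + √32347) = -11781/(46753 + √32347)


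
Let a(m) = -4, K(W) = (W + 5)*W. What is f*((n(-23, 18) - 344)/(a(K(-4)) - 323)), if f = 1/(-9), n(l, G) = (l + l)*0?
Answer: -344/2943 ≈ -0.11689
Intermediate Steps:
n(l, G) = 0 (n(l, G) = (2*l)*0 = 0)
K(W) = W*(5 + W) (K(W) = (5 + W)*W = W*(5 + W))
f = -1/9 ≈ -0.11111
f*((n(-23, 18) - 344)/(a(K(-4)) - 323)) = -(0 - 344)/(9*(-4 - 323)) = -(-344)/(9*(-327)) = -(-344)*(-1)/(9*327) = -1/9*344/327 = -344/2943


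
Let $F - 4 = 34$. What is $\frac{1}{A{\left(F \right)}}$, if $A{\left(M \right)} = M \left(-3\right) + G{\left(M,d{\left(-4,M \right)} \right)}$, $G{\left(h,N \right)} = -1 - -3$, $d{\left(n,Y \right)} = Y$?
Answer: $- \frac{1}{112} \approx -0.0089286$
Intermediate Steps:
$G{\left(h,N \right)} = 2$ ($G{\left(h,N \right)} = -1 + 3 = 2$)
$F = 38$ ($F = 4 + 34 = 38$)
$A{\left(M \right)} = 2 - 3 M$ ($A{\left(M \right)} = M \left(-3\right) + 2 = - 3 M + 2 = 2 - 3 M$)
$\frac{1}{A{\left(F \right)}} = \frac{1}{2 - 114} = \frac{1}{-112} = - \frac{1}{112}$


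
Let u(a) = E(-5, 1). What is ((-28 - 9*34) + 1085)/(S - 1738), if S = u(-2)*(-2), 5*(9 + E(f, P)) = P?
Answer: -3755/8602 ≈ -0.43653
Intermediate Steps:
E(f, P) = -9 + P/5
u(a) = -44/5 (u(a) = -9 + (⅕)*1 = -9 + ⅕ = -44/5)
S = 88/5 (S = -44/5*(-2) = 88/5 ≈ 17.600)
((-28 - 9*34) + 1085)/(S - 1738) = ((-28 - 9*34) + 1085)/(88/5 - 1738) = ((-28 - 306) + 1085)/(-8602/5) = (-334 + 1085)*(-5/8602) = 751*(-5/8602) = -3755/8602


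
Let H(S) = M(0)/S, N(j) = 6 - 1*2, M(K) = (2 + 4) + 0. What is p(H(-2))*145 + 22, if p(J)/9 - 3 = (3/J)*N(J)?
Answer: -1283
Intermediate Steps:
M(K) = 6 (M(K) = 6 + 0 = 6)
N(j) = 4 (N(j) = 6 - 2 = 4)
H(S) = 6/S
p(J) = 27 + 108/J (p(J) = 27 + 9*((3/J)*4) = 27 + 9*(12/J) = 27 + 108/J)
p(H(-2))*145 + 22 = (27 + 108/((6/(-2))))*145 + 22 = (27 + 108/((6*(-½))))*145 + 22 = (27 + 108/(-3))*145 + 22 = (27 + 108*(-⅓))*145 + 22 = (27 - 36)*145 + 22 = -9*145 + 22 = -1305 + 22 = -1283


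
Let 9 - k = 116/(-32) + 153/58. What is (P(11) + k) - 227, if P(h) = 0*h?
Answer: -50347/232 ≈ -217.01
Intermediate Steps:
k = 2317/232 (k = 9 - (116/(-32) + 153/58) = 9 - (116*(-1/32) + 153*(1/58)) = 9 - (-29/8 + 153/58) = 9 - 1*(-229/232) = 9 + 229/232 = 2317/232 ≈ 9.9871)
P(h) = 0
(P(11) + k) - 227 = (0 + 2317/232) - 227 = 2317/232 - 227 = -50347/232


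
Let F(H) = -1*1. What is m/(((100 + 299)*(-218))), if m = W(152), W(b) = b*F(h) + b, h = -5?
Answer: 0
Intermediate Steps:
F(H) = -1
W(b) = 0 (W(b) = b*(-1) + b = -b + b = 0)
m = 0
m/(((100 + 299)*(-218))) = 0/(((100 + 299)*(-218))) = 0/((399*(-218))) = 0/(-86982) = 0*(-1/86982) = 0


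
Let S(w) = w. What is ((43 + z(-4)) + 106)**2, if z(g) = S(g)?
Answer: 21025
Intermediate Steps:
z(g) = g
((43 + z(-4)) + 106)**2 = ((43 - 4) + 106)**2 = (39 + 106)**2 = 145**2 = 21025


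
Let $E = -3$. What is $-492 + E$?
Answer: $-495$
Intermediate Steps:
$-492 + E = -492 - 3 = -495$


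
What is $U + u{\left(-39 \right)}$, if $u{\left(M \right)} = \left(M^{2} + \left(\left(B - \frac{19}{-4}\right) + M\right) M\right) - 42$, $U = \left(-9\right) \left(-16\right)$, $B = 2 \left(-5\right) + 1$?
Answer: $\frac{13239}{4} \approx 3309.8$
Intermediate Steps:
$B = -9$ ($B = -10 + 1 = -9$)
$U = 144$
$u{\left(M \right)} = -42 + M^{2} + M \left(- \frac{17}{4} + M\right)$ ($u{\left(M \right)} = \left(M^{2} + \left(\left(-9 - \frac{19}{-4}\right) + M\right) M\right) - 42 = \left(M^{2} + \left(\left(-9 - - \frac{19}{4}\right) + M\right) M\right) - 42 = \left(M^{2} + \left(\left(-9 + \frac{19}{4}\right) + M\right) M\right) - 42 = \left(M^{2} + \left(- \frac{17}{4} + M\right) M\right) - 42 = \left(M^{2} + M \left(- \frac{17}{4} + M\right)\right) - 42 = -42 + M^{2} + M \left(- \frac{17}{4} + M\right)$)
$U + u{\left(-39 \right)} = 144 - \left(- \frac{495}{4} - 3042\right) = 144 + \left(-42 + 2 \cdot 1521 + \frac{663}{4}\right) = 144 + \left(-42 + 3042 + \frac{663}{4}\right) = 144 + \frac{12663}{4} = \frac{13239}{4}$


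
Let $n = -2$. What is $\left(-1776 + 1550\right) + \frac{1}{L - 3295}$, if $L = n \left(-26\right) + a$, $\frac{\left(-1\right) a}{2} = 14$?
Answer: $- \frac{739247}{3271} \approx -226.0$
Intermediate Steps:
$a = -28$ ($a = \left(-2\right) 14 = -28$)
$L = 24$ ($L = \left(-2\right) \left(-26\right) - 28 = 52 - 28 = 24$)
$\left(-1776 + 1550\right) + \frac{1}{L - 3295} = \left(-1776 + 1550\right) + \frac{1}{24 - 3295} = -226 + \frac{1}{-3271} = -226 - \frac{1}{3271} = - \frac{739247}{3271}$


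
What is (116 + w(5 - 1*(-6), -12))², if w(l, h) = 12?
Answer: 16384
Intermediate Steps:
(116 + w(5 - 1*(-6), -12))² = (116 + 12)² = 128² = 16384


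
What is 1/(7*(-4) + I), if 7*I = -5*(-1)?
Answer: -7/191 ≈ -0.036649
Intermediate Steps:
I = 5/7 (I = (-5*(-1))/7 = (⅐)*5 = 5/7 ≈ 0.71429)
1/(7*(-4) + I) = 1/(7*(-4) + 5/7) = 1/(-28 + 5/7) = 1/(-191/7) = -7/191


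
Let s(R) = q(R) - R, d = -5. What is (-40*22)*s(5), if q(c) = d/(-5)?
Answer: 3520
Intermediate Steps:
q(c) = 1 (q(c) = -5/(-5) = -5*(-1/5) = 1)
s(R) = 1 - R
(-40*22)*s(5) = (-40*22)*(1 - 1*5) = -880*(1 - 5) = -880*(-4) = 3520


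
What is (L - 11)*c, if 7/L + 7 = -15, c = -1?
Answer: 249/22 ≈ 11.318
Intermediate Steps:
L = -7/22 (L = 7/(-7 - 15) = 7/(-22) = 7*(-1/22) = -7/22 ≈ -0.31818)
(L - 11)*c = (-7/22 - 11)*(-1) = -249/22*(-1) = 249/22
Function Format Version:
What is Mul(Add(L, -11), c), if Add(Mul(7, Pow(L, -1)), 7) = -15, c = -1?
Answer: Rational(249, 22) ≈ 11.318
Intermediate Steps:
L = Rational(-7, 22) (L = Mul(7, Pow(Add(-7, -15), -1)) = Mul(7, Pow(-22, -1)) = Mul(7, Rational(-1, 22)) = Rational(-7, 22) ≈ -0.31818)
Mul(Add(L, -11), c) = Mul(Add(Rational(-7, 22), -11), -1) = Mul(Rational(-249, 22), -1) = Rational(249, 22)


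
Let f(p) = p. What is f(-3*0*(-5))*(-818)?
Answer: 0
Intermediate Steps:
f(-3*0*(-5))*(-818) = (-3*0*(-5))*(-818) = (0*(-5))*(-818) = 0*(-818) = 0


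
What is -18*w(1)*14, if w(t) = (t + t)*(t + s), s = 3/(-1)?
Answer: 1008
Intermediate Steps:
s = -3 (s = 3*(-1) = -3)
w(t) = 2*t*(-3 + t) (w(t) = (t + t)*(t - 3) = (2*t)*(-3 + t) = 2*t*(-3 + t))
-18*w(1)*14 = -36*(-3 + 1)*14 = -36*(-2)*14 = -18*(-4)*14 = 72*14 = 1008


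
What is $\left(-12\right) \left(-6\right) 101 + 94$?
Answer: $7366$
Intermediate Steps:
$\left(-12\right) \left(-6\right) 101 + 94 = 72 \cdot 101 + 94 = 7272 + 94 = 7366$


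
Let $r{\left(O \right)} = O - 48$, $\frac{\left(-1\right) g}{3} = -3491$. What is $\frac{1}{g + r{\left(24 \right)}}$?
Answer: $\frac{1}{10449} \approx 9.5703 \cdot 10^{-5}$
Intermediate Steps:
$g = 10473$ ($g = \left(-3\right) \left(-3491\right) = 10473$)
$r{\left(O \right)} = -48 + O$ ($r{\left(O \right)} = O - 48 = -48 + O$)
$\frac{1}{g + r{\left(24 \right)}} = \frac{1}{10473 + \left(-48 + 24\right)} = \frac{1}{10473 - 24} = \frac{1}{10449}$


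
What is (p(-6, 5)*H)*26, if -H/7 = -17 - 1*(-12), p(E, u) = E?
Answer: -5460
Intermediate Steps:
H = 35 (H = -7*(-17 - 1*(-12)) = -7*(-17 + 12) = -7*(-5) = 35)
(p(-6, 5)*H)*26 = -6*35*26 = -210*26 = -5460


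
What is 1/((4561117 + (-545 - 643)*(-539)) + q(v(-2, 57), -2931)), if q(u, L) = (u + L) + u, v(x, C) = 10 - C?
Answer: 1/5198424 ≈ 1.9237e-7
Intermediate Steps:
q(u, L) = L + 2*u (q(u, L) = (L + u) + u = L + 2*u)
1/((4561117 + (-545 - 643)*(-539)) + q(v(-2, 57), -2931)) = 1/((4561117 + (-545 - 643)*(-539)) + (-2931 + 2*(10 - 1*57))) = 1/((4561117 - 1188*(-539)) + (-2931 + 2*(10 - 57))) = 1/((4561117 + 640332) + (-2931 + 2*(-47))) = 1/(5201449 + (-2931 - 94)) = 1/(5201449 - 3025) = 1/5198424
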